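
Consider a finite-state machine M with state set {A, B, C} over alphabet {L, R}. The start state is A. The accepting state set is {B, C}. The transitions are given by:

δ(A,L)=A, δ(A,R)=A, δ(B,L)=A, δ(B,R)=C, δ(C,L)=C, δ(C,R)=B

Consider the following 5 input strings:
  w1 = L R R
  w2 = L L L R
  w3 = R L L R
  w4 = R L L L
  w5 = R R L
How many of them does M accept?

w1:
  start at A
  read 'L': A → A
  read 'R': A → A
  read 'R': A → A
  end A, rejected
w2:
  start at A
  read 'L': A → A
  read 'L': A → A
  read 'L': A → A
  read 'R': A → A
  end A, rejected
w3:
  start at A
  read 'R': A → A
  read 'L': A → A
  read 'L': A → A
  read 'R': A → A
  end A, rejected
w4:
  start at A
  read 'R': A → A
  read 'L': A → A
  read 'L': A → A
  read 'L': A → A
  end A, rejected
w5:
  start at A
  read 'R': A → A
  read 'R': A → A
  read 'L': A → A
  end A, rejected

0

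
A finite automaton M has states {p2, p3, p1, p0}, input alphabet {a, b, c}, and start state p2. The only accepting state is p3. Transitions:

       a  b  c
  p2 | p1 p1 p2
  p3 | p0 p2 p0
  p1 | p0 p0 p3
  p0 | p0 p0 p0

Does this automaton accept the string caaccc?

Trace: p2 -c-> p2 -a-> p1 -a-> p0 -c-> p0 -c-> p0 -c-> p0
End state p0 is not accepting.

No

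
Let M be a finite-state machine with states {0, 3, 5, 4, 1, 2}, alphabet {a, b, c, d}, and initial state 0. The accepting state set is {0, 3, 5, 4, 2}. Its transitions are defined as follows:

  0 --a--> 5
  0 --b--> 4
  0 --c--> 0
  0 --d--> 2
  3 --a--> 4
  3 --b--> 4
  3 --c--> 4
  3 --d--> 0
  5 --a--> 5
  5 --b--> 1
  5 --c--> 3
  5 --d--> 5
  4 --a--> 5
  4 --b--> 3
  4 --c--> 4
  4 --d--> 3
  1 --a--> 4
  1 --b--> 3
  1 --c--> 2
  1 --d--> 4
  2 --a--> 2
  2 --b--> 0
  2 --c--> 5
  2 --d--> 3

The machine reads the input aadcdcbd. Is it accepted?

Yes

0 → 5 → 5 → 5 → 3 → 0 → 0 → 4 → 3
End state 3 is accepting.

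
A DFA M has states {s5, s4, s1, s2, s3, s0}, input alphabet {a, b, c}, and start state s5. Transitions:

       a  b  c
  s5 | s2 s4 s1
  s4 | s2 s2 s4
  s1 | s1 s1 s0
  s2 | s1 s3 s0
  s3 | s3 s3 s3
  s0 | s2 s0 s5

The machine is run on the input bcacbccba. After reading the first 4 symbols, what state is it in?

s0

Trace: s5 -b-> s4 -c-> s4 -a-> s2 -c-> s0
After 4 symbols: s0.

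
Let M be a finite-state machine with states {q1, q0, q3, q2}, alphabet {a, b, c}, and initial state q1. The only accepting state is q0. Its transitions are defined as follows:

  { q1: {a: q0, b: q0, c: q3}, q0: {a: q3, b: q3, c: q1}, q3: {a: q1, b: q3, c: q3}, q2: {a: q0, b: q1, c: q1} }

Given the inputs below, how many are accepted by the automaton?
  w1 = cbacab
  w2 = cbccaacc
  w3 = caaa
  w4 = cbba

1

w1:
  start at q1
  read 'c': q1 → q3
  read 'b': q3 → q3
  read 'a': q3 → q1
  read 'c': q1 → q3
  read 'a': q3 → q1
  read 'b': q1 → q0
  end q0, accepted
w2:
  start at q1
  read 'c': q1 → q3
  read 'b': q3 → q3
  read 'c': q3 → q3
  read 'c': q3 → q3
  read 'a': q3 → q1
  read 'a': q1 → q0
  read 'c': q0 → q1
  read 'c': q1 → q3
  end q3, rejected
w3:
  start at q1
  read 'c': q1 → q3
  read 'a': q3 → q1
  read 'a': q1 → q0
  read 'a': q0 → q3
  end q3, rejected
w4:
  start at q1
  read 'c': q1 → q3
  read 'b': q3 → q3
  read 'b': q3 → q3
  read 'a': q3 → q1
  end q1, rejected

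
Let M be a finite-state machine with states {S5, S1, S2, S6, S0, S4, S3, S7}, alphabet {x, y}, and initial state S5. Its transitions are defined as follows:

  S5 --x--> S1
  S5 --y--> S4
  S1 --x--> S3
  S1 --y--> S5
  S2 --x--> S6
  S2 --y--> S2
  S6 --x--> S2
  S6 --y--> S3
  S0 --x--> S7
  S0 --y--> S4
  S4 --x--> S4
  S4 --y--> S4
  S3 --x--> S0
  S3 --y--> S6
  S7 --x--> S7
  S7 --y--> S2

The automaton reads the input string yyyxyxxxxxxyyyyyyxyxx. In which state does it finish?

S4

S5 → S4 → S4 → S4 → S4 → S4 → S4 → S4 → S4 → S4 → S4 → S4 → S4 → S4 → S4 → S4 → S4 → S4 → S4 → S4 → S4 → S4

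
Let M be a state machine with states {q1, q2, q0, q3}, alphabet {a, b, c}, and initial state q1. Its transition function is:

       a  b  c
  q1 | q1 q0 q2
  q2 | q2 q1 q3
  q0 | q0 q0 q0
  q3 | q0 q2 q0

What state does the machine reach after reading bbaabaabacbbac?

q1 → q0 → q0 → q0 → q0 → q0 → q0 → q0 → q0 → q0 → q0 → q0 → q0 → q0 → q0

q0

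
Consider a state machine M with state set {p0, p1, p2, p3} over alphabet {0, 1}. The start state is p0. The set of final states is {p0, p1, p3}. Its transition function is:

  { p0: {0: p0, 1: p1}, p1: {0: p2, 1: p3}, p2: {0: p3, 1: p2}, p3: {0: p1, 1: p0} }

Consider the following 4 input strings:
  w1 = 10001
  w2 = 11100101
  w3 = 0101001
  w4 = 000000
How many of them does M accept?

w1: Trace: p0 -1-> p1 -0-> p2 -0-> p3 -0-> p1 -1-> p3  → end p3, accepted
w2: Trace: p0 -1-> p1 -1-> p3 -1-> p0 -0-> p0 -0-> p0 -1-> p1 -0-> p2 -1-> p2  → end p2, rejected
w3: Trace: p0 -0-> p0 -1-> p1 -0-> p2 -1-> p2 -0-> p3 -0-> p1 -1-> p3  → end p3, accepted
w4: Trace: p0 -0-> p0 -0-> p0 -0-> p0 -0-> p0 -0-> p0 -0-> p0  → end p0, accepted

3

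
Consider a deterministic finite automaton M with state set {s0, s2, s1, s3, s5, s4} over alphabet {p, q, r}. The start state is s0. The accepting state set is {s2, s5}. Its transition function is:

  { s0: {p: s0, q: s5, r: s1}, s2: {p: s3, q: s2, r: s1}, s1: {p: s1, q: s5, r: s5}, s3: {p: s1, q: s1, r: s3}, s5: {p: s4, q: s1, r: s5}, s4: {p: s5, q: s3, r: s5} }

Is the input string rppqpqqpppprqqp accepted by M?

s0 → s1 → s1 → s1 → s5 → s4 → s3 → s1 → s1 → s1 → s1 → s1 → s5 → s1 → s5 → s4
End state s4 is not accepting.

No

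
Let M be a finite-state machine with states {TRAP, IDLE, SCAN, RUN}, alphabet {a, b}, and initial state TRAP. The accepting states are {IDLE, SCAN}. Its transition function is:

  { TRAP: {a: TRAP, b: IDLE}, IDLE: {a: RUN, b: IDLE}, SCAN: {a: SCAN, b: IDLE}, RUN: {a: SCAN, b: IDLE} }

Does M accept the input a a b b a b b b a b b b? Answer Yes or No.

Yes

Trace: TRAP -a-> TRAP -a-> TRAP -b-> IDLE -b-> IDLE -a-> RUN -b-> IDLE -b-> IDLE -b-> IDLE -a-> RUN -b-> IDLE -b-> IDLE -b-> IDLE
End state IDLE is accepting.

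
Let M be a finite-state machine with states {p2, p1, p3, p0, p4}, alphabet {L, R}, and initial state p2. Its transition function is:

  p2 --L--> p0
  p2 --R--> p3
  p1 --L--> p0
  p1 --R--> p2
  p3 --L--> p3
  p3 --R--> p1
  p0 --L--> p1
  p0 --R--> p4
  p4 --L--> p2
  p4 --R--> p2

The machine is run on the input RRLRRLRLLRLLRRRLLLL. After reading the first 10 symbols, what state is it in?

p4

Trace: p2 -R-> p3 -R-> p1 -L-> p0 -R-> p4 -R-> p2 -L-> p0 -R-> p4 -L-> p2 -L-> p0 -R-> p4
After 10 symbols: p4.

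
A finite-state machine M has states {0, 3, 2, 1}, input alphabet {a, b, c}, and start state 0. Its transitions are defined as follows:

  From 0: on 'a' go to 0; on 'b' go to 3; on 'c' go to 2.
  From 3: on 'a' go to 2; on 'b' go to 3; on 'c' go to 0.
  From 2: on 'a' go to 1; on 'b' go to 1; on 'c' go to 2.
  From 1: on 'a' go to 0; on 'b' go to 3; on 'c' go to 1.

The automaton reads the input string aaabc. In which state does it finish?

0

Trace: 0 -a-> 0 -a-> 0 -a-> 0 -b-> 3 -c-> 0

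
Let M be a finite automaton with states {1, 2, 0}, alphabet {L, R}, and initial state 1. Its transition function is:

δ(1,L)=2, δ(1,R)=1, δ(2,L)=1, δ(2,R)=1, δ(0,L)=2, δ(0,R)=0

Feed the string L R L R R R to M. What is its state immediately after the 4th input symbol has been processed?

Trace: 1 -L-> 2 -R-> 1 -L-> 2 -R-> 1
After 4 symbols: 1.

1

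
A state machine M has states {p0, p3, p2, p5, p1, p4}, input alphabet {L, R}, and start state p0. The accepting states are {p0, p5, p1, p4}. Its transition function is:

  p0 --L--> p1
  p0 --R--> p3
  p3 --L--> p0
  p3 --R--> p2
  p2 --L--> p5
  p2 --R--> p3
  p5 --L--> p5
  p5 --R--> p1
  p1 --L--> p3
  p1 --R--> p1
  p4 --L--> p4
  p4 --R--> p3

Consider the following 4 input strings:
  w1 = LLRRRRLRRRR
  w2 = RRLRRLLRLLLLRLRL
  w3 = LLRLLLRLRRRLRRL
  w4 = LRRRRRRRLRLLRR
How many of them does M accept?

2

w1: Trace: p0 -L-> p1 -L-> p3 -R-> p2 -R-> p3 -R-> p2 -R-> p3 -L-> p0 -R-> p3 -R-> p2 -R-> p3 -R-> p2  → end p2, rejected
w2: Trace: p0 -R-> p3 -R-> p2 -L-> p5 -R-> p1 -R-> p1 -L-> p3 -L-> p0 -R-> p3 -L-> p0 -L-> p1 -L-> p3 -L-> p0 -R-> p3 -L-> p0 -R-> p3 -L-> p0  → end p0, accepted
w3: Trace: p0 -L-> p1 -L-> p3 -R-> p2 -L-> p5 -L-> p5 -L-> p5 -R-> p1 -L-> p3 -R-> p2 -R-> p3 -R-> p2 -L-> p5 -R-> p1 -R-> p1 -L-> p3  → end p3, rejected
w4: Trace: p0 -L-> p1 -R-> p1 -R-> p1 -R-> p1 -R-> p1 -R-> p1 -R-> p1 -R-> p1 -L-> p3 -R-> p2 -L-> p5 -L-> p5 -R-> p1 -R-> p1  → end p1, accepted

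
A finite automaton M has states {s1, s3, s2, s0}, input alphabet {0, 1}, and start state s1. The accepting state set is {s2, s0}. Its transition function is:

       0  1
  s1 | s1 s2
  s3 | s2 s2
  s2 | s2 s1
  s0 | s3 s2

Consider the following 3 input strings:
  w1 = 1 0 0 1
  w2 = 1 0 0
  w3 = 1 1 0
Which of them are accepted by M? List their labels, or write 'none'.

w1:
  start at s1
  read '1': s1 → s2
  read '0': s2 → s2
  read '0': s2 → s2
  read '1': s2 → s1
  end s1, rejected
w2:
  start at s1
  read '1': s1 → s2
  read '0': s2 → s2
  read '0': s2 → s2
  end s2, accepted
w3:
  start at s1
  read '1': s1 → s2
  read '1': s2 → s1
  read '0': s1 → s1
  end s1, rejected

w2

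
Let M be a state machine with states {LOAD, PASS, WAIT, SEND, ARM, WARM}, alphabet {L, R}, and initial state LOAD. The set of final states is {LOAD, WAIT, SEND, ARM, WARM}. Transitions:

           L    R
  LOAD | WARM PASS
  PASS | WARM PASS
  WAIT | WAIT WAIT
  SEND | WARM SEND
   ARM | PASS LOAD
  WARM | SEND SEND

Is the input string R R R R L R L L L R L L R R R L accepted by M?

Trace: LOAD -R-> PASS -R-> PASS -R-> PASS -R-> PASS -L-> WARM -R-> SEND -L-> WARM -L-> SEND -L-> WARM -R-> SEND -L-> WARM -L-> SEND -R-> SEND -R-> SEND -R-> SEND -L-> WARM
End state WARM is accepting.

Yes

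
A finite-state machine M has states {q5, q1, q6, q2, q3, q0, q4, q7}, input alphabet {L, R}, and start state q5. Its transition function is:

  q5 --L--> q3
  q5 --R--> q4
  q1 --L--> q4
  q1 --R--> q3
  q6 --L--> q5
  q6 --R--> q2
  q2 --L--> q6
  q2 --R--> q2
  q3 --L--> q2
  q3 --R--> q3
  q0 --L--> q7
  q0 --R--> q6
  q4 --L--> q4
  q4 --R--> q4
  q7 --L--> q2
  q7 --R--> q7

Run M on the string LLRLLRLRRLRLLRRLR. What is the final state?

start at q5
read 'L': q5 → q3
read 'L': q3 → q2
read 'R': q2 → q2
read 'L': q2 → q6
read 'L': q6 → q5
read 'R': q5 → q4
read 'L': q4 → q4
read 'R': q4 → q4
read 'R': q4 → q4
read 'L': q4 → q4
read 'R': q4 → q4
read 'L': q4 → q4
read 'L': q4 → q4
read 'R': q4 → q4
read 'R': q4 → q4
read 'L': q4 → q4
read 'R': q4 → q4

q4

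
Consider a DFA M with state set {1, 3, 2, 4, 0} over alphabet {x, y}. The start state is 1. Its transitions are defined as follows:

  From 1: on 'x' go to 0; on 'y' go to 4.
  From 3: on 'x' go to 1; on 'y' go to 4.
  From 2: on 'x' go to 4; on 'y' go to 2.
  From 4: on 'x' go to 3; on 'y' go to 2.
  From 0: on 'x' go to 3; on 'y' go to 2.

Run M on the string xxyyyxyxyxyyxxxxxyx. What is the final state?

3

start at 1
read 'x': 1 → 0
read 'x': 0 → 3
read 'y': 3 → 4
read 'y': 4 → 2
read 'y': 2 → 2
read 'x': 2 → 4
read 'y': 4 → 2
read 'x': 2 → 4
read 'y': 4 → 2
read 'x': 2 → 4
read 'y': 4 → 2
read 'y': 2 → 2
read 'x': 2 → 4
read 'x': 4 → 3
read 'x': 3 → 1
read 'x': 1 → 0
read 'x': 0 → 3
read 'y': 3 → 4
read 'x': 4 → 3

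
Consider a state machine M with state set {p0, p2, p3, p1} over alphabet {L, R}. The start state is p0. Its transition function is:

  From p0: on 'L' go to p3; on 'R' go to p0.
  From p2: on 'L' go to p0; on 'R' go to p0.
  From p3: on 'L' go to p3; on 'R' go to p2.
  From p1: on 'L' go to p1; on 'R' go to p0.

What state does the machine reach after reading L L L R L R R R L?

Trace: p0 -L-> p3 -L-> p3 -L-> p3 -R-> p2 -L-> p0 -R-> p0 -R-> p0 -R-> p0 -L-> p3

p3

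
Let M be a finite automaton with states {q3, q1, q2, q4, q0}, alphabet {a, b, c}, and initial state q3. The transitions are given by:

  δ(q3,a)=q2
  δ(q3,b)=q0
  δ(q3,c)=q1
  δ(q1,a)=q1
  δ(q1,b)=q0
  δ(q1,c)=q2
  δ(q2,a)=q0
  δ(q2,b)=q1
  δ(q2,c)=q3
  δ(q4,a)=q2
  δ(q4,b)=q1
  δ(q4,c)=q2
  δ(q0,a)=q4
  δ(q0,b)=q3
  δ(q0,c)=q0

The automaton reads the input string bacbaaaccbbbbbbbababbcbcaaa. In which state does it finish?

start at q3
read 'b': q3 → q0
read 'a': q0 → q4
read 'c': q4 → q2
read 'b': q2 → q1
read 'a': q1 → q1
read 'a': q1 → q1
read 'a': q1 → q1
read 'c': q1 → q2
read 'c': q2 → q3
read 'b': q3 → q0
read 'b': q0 → q3
read 'b': q3 → q0
read 'b': q0 → q3
read 'b': q3 → q0
read 'b': q0 → q3
read 'b': q3 → q0
read 'a': q0 → q4
read 'b': q4 → q1
read 'a': q1 → q1
read 'b': q1 → q0
read 'b': q0 → q3
read 'c': q3 → q1
read 'b': q1 → q0
read 'c': q0 → q0
read 'a': q0 → q4
read 'a': q4 → q2
read 'a': q2 → q0

q0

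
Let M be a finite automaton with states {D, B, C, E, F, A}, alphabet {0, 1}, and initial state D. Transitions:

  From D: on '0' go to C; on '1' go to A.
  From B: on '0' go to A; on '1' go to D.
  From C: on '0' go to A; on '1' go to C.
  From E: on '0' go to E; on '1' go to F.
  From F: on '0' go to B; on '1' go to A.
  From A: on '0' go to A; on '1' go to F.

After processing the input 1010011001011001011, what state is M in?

A

start at D
read '1': D → A
read '0': A → A
read '1': A → F
read '0': F → B
read '0': B → A
read '1': A → F
read '1': F → A
read '0': A → A
read '0': A → A
read '1': A → F
read '0': F → B
read '1': B → D
read '1': D → A
read '0': A → A
read '0': A → A
read '1': A → F
read '0': F → B
read '1': B → D
read '1': D → A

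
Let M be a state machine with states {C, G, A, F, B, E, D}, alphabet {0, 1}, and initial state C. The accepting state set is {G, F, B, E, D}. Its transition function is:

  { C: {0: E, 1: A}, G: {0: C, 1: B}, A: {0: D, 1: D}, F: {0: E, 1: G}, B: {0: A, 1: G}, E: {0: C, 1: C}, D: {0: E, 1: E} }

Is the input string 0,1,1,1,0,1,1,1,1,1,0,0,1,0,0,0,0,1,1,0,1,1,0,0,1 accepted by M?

No

Trace: C -0-> E -1-> C -1-> A -1-> D -0-> E -1-> C -1-> A -1-> D -1-> E -1-> C -0-> E -0-> C -1-> A -0-> D -0-> E -0-> C -0-> E -1-> C -1-> A -0-> D -1-> E -1-> C -0-> E -0-> C -1-> A
End state A is not accepting.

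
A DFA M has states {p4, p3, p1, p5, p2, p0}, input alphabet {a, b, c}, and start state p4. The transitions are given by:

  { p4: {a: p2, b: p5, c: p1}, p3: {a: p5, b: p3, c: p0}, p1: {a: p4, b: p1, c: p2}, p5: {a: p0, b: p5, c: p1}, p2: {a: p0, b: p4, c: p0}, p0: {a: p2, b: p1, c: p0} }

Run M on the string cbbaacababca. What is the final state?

Trace: p4 -c-> p1 -b-> p1 -b-> p1 -a-> p4 -a-> p2 -c-> p0 -a-> p2 -b-> p4 -a-> p2 -b-> p4 -c-> p1 -a-> p4

p4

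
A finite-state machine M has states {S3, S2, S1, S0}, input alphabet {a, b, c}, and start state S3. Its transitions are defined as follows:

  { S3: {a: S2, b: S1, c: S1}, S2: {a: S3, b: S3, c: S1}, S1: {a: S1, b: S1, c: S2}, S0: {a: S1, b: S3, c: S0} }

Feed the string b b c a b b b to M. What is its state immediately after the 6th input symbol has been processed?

start at S3
read 'b': S3 → S1
read 'b': S1 → S1
read 'c': S1 → S2
read 'a': S2 → S3
read 'b': S3 → S1
read 'b': S1 → S1
After 6 symbols: S1.

S1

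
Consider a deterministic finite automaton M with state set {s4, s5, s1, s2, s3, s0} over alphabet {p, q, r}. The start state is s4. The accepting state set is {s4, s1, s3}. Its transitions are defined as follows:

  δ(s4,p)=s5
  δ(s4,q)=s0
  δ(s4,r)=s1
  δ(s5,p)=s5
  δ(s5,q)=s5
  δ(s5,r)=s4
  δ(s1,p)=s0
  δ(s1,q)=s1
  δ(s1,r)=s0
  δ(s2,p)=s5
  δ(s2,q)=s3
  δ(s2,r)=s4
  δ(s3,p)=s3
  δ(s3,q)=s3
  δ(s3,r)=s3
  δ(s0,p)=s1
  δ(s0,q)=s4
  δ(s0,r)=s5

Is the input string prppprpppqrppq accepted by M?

No

start at s4
read 'p': s4 → s5
read 'r': s5 → s4
read 'p': s4 → s5
read 'p': s5 → s5
read 'p': s5 → s5
read 'r': s5 → s4
read 'p': s4 → s5
read 'p': s5 → s5
read 'p': s5 → s5
read 'q': s5 → s5
read 'r': s5 → s4
read 'p': s4 → s5
read 'p': s5 → s5
read 'q': s5 → s5
End state s5 is not accepting.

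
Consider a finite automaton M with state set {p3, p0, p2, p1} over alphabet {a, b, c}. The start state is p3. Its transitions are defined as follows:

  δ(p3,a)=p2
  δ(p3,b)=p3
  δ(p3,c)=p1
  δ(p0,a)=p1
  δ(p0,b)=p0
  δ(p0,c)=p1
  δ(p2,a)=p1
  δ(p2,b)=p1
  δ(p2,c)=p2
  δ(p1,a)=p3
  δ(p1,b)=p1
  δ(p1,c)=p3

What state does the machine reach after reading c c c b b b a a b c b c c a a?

p3 → p1 → p3 → p1 → p1 → p1 → p1 → p3 → p2 → p1 → p3 → p3 → p1 → p3 → p2 → p1

p1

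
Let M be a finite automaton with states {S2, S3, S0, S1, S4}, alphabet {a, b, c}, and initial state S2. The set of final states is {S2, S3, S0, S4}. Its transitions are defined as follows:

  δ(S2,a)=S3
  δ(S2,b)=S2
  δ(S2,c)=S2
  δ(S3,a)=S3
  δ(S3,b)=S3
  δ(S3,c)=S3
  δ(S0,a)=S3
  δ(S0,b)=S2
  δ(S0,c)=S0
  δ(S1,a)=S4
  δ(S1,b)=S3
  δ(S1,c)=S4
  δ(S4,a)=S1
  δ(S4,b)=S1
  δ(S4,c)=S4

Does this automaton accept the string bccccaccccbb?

Yes

start at S2
read 'b': S2 → S2
read 'c': S2 → S2
read 'c': S2 → S2
read 'c': S2 → S2
read 'c': S2 → S2
read 'a': S2 → S3
read 'c': S3 → S3
read 'c': S3 → S3
read 'c': S3 → S3
read 'c': S3 → S3
read 'b': S3 → S3
read 'b': S3 → S3
End state S3 is accepting.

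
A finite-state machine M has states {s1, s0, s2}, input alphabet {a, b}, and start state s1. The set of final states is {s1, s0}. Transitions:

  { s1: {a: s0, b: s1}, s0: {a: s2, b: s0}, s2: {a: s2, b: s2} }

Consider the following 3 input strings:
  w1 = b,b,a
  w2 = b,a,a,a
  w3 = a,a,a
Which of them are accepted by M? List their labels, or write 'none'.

w1:
  start at s1
  read 'b': s1 → s1
  read 'b': s1 → s1
  read 'a': s1 → s0
  end s0, accepted
w2:
  start at s1
  read 'b': s1 → s1
  read 'a': s1 → s0
  read 'a': s0 → s2
  read 'a': s2 → s2
  end s2, rejected
w3:
  start at s1
  read 'a': s1 → s0
  read 'a': s0 → s2
  read 'a': s2 → s2
  end s2, rejected

w1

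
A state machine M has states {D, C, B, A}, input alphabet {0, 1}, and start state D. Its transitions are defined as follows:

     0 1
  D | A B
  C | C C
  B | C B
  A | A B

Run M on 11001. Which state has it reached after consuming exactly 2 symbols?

Trace: D -1-> B -1-> B
After 2 symbols: B.

B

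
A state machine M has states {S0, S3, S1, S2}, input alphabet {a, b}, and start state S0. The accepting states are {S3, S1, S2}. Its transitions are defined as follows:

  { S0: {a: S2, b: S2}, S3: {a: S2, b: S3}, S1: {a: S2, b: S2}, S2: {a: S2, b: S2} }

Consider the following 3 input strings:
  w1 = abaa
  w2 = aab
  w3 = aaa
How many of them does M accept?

w1:
  start at S0
  read 'a': S0 → S2
  read 'b': S2 → S2
  read 'a': S2 → S2
  read 'a': S2 → S2
  end S2, accepted
w2:
  start at S0
  read 'a': S0 → S2
  read 'a': S2 → S2
  read 'b': S2 → S2
  end S2, accepted
w3:
  start at S0
  read 'a': S0 → S2
  read 'a': S2 → S2
  read 'a': S2 → S2
  end S2, accepted

3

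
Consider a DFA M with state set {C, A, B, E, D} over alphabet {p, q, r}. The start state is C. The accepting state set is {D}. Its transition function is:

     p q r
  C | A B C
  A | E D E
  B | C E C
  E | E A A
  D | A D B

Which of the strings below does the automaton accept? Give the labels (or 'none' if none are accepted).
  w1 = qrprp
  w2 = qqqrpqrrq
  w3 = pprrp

w1:
  start at C
  read 'q': C → B
  read 'r': B → C
  read 'p': C → A
  read 'r': A → E
  read 'p': E → E
  end E, rejected
w2:
  start at C
  read 'q': C → B
  read 'q': B → E
  read 'q': E → A
  read 'r': A → E
  read 'p': E → E
  read 'q': E → A
  read 'r': A → E
  read 'r': E → A
  read 'q': A → D
  end D, accepted
w3:
  start at C
  read 'p': C → A
  read 'p': A → E
  read 'r': E → A
  read 'r': A → E
  read 'p': E → E
  end E, rejected

w2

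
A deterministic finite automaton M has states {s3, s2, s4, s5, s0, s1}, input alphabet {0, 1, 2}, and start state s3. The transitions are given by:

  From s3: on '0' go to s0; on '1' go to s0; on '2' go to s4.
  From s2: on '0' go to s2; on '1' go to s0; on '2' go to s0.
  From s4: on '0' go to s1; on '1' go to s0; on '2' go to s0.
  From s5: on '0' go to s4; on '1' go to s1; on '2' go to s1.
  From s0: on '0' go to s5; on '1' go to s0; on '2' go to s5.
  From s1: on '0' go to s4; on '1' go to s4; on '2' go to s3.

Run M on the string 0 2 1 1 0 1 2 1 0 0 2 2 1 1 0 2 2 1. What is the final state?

s3 → s0 → s5 → s1 → s4 → s1 → s4 → s0 → s0 → s5 → s4 → s0 → s5 → s1 → s4 → s1 → s3 → s4 → s0

s0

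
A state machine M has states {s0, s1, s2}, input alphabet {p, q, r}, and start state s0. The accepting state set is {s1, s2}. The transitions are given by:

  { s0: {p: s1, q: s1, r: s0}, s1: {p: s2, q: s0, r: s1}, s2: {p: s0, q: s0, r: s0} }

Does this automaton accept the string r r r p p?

s0 → s0 → s0 → s0 → s1 → s2
End state s2 is accepting.

Yes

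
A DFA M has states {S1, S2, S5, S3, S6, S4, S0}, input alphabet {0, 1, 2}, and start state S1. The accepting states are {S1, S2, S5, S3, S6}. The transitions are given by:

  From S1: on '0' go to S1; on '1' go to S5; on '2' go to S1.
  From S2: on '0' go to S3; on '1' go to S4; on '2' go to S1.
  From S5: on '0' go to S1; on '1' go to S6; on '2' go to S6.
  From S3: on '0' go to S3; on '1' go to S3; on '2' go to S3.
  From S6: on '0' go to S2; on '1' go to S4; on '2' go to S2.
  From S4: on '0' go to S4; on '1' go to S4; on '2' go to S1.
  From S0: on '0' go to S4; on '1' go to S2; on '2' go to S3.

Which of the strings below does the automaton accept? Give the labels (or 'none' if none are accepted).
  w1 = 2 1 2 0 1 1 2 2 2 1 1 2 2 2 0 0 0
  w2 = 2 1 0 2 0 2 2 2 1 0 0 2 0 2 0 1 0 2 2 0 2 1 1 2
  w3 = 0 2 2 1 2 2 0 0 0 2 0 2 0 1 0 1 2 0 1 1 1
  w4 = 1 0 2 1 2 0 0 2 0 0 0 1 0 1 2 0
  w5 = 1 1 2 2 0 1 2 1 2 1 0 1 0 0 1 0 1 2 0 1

w1: S1 → S1 → S5 → S6 → S2 → S4 → S4 → S1 → S1 → S1 → S5 → S6 → S2 → S1 → S1 → S1 → S1 → S1  → end S1, accepted
w2: S1 → S1 → S5 → S1 → S1 → S1 → S1 → S1 → S1 → S5 → S1 → S1 → S1 → S1 → S1 → S1 → S5 → S1 → S1 → S1 → S1 → S1 → S5 → S6 → S2  → end S2, accepted
w3: S1 → S1 → S1 → S1 → S5 → S6 → S2 → S3 → S3 → S3 → S3 → S3 → S3 → S3 → S3 → S3 → S3 → S3 → S3 → S3 → S3 → S3  → end S3, accepted
w4: S1 → S5 → S1 → S1 → S5 → S6 → S2 → S3 → S3 → S3 → S3 → S3 → S3 → S3 → S3 → S3 → S3  → end S3, accepted
w5: S1 → S5 → S6 → S2 → S1 → S1 → S5 → S6 → S4 → S1 → S5 → S1 → S5 → S1 → S1 → S5 → S1 → S5 → S6 → S2 → S4  → end S4, rejected

w1, w2, w3, w4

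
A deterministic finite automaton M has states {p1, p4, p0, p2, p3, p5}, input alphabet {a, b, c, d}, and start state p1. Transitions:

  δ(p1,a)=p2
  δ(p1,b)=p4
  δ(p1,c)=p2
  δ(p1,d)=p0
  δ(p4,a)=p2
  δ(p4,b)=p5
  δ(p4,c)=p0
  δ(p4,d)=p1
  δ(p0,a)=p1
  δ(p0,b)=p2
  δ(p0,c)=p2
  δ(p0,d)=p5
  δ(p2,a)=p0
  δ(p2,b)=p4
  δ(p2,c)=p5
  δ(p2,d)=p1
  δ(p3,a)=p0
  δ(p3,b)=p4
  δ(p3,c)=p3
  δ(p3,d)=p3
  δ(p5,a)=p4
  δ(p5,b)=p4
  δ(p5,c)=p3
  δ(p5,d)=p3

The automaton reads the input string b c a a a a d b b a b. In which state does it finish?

start at p1
read 'b': p1 → p4
read 'c': p4 → p0
read 'a': p0 → p1
read 'a': p1 → p2
read 'a': p2 → p0
read 'a': p0 → p1
read 'd': p1 → p0
read 'b': p0 → p2
read 'b': p2 → p4
read 'a': p4 → p2
read 'b': p2 → p4

p4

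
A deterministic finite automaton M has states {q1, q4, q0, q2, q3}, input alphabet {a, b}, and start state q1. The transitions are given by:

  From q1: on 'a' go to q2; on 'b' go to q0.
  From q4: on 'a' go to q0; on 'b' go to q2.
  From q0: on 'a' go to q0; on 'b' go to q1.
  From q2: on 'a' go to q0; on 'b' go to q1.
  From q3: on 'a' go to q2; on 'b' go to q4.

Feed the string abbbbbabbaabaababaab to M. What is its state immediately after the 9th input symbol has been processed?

q1 → q2 → q1 → q0 → q1 → q0 → q1 → q2 → q1 → q0
After 9 symbols: q0.

q0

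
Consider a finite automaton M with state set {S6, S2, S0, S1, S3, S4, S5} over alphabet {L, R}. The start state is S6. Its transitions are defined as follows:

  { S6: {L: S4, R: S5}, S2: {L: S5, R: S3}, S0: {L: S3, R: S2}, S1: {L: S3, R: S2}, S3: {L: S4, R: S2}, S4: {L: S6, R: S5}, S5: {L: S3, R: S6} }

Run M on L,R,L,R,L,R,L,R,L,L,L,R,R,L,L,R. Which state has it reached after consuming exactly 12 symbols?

start at S6
read 'L': S6 → S4
read 'R': S4 → S5
read 'L': S5 → S3
read 'R': S3 → S2
read 'L': S2 → S5
read 'R': S5 → S6
read 'L': S6 → S4
read 'R': S4 → S5
read 'L': S5 → S3
read 'L': S3 → S4
read 'L': S4 → S6
read 'R': S6 → S5
After 12 symbols: S5.

S5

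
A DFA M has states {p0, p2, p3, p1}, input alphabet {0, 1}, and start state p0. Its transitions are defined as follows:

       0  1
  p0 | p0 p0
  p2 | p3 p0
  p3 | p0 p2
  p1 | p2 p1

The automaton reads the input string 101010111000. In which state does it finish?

Trace: p0 -1-> p0 -0-> p0 -1-> p0 -0-> p0 -1-> p0 -0-> p0 -1-> p0 -1-> p0 -1-> p0 -0-> p0 -0-> p0 -0-> p0

p0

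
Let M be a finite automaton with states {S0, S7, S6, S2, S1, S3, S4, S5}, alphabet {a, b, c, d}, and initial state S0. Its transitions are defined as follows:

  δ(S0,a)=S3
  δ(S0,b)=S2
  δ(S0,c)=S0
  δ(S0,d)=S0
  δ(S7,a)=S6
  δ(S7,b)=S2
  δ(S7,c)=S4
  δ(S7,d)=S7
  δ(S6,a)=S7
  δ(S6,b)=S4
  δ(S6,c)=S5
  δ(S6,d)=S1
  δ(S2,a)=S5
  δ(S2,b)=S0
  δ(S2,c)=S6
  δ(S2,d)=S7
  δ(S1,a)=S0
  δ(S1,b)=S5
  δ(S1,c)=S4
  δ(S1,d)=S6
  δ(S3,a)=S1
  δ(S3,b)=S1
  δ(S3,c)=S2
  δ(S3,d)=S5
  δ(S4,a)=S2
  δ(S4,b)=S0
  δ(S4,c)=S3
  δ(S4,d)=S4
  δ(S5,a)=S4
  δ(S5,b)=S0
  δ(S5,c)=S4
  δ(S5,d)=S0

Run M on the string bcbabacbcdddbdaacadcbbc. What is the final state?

S0 → S2 → S6 → S4 → S2 → S0 → S3 → S2 → S0 → S0 → S0 → S0 → S0 → S2 → S7 → S6 → S7 → S4 → S2 → S7 → S4 → S0 → S2 → S6

S6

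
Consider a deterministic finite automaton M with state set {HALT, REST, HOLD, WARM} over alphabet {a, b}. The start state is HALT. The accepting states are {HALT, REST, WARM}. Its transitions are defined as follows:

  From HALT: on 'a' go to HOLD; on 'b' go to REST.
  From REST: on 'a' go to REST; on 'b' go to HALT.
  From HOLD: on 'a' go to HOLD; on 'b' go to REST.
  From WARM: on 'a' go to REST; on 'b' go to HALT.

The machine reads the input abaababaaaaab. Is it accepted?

Trace: HALT -a-> HOLD -b-> REST -a-> REST -a-> REST -b-> HALT -a-> HOLD -b-> REST -a-> REST -a-> REST -a-> REST -a-> REST -a-> REST -b-> HALT
End state HALT is accepting.

Yes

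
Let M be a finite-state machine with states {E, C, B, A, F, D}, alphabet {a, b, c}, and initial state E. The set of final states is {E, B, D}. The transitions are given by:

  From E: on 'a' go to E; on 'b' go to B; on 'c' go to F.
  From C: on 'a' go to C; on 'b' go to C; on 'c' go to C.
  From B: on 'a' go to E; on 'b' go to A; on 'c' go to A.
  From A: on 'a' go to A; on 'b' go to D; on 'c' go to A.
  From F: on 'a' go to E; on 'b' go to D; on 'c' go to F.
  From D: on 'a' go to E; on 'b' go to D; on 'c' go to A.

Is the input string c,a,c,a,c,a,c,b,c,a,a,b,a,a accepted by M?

Yes

E → F → E → F → E → F → E → F → D → A → A → A → D → E → E
End state E is accepting.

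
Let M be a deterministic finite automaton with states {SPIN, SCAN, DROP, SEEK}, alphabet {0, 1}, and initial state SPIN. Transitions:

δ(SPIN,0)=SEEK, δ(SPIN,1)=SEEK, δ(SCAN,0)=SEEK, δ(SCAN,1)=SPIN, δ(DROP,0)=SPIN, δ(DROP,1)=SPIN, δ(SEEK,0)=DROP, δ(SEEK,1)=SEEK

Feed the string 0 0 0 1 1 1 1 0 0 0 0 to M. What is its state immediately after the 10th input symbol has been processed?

SEEK

SPIN → SEEK → DROP → SPIN → SEEK → SEEK → SEEK → SEEK → DROP → SPIN → SEEK
After 10 symbols: SEEK.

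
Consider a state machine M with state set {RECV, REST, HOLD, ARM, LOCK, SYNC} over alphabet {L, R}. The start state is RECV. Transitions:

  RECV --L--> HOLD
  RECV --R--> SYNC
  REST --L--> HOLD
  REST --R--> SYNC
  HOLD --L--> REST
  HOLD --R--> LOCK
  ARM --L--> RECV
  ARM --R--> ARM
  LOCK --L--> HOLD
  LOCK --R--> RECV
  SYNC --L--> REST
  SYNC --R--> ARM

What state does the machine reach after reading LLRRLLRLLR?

SYNC

Trace: RECV -L-> HOLD -L-> REST -R-> SYNC -R-> ARM -L-> RECV -L-> HOLD -R-> LOCK -L-> HOLD -L-> REST -R-> SYNC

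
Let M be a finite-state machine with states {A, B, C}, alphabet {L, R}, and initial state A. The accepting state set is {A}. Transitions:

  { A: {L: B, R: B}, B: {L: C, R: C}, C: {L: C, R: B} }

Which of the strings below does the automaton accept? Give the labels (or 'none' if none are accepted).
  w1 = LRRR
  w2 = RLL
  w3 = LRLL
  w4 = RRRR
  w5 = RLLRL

w1:
  start at A
  read 'L': A → B
  read 'R': B → C
  read 'R': C → B
  read 'R': B → C
  end C, rejected
w2:
  start at A
  read 'R': A → B
  read 'L': B → C
  read 'L': C → C
  end C, rejected
w3:
  start at A
  read 'L': A → B
  read 'R': B → C
  read 'L': C → C
  read 'L': C → C
  end C, rejected
w4:
  start at A
  read 'R': A → B
  read 'R': B → C
  read 'R': C → B
  read 'R': B → C
  end C, rejected
w5:
  start at A
  read 'R': A → B
  read 'L': B → C
  read 'L': C → C
  read 'R': C → B
  read 'L': B → C
  end C, rejected

none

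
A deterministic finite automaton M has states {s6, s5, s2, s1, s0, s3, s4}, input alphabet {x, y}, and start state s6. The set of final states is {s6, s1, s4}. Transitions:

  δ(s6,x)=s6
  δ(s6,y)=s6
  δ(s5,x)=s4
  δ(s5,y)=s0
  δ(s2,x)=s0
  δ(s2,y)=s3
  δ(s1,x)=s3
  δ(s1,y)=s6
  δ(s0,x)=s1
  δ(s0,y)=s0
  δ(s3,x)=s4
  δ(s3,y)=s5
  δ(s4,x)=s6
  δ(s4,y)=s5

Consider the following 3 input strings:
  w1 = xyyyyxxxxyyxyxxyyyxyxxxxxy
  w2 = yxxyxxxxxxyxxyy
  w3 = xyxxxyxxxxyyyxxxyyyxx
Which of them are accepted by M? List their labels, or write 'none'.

w1, w2, w3

w1: s6 → s6 → s6 → s6 → s6 → s6 → s6 → s6 → s6 → s6 → s6 → s6 → s6 → s6 → s6 → s6 → s6 → s6 → s6 → s6 → s6 → s6 → s6 → s6 → s6 → s6 → s6  → end s6, accepted
w2: s6 → s6 → s6 → s6 → s6 → s6 → s6 → s6 → s6 → s6 → s6 → s6 → s6 → s6 → s6 → s6  → end s6, accepted
w3: s6 → s6 → s6 → s6 → s6 → s6 → s6 → s6 → s6 → s6 → s6 → s6 → s6 → s6 → s6 → s6 → s6 → s6 → s6 → s6 → s6 → s6  → end s6, accepted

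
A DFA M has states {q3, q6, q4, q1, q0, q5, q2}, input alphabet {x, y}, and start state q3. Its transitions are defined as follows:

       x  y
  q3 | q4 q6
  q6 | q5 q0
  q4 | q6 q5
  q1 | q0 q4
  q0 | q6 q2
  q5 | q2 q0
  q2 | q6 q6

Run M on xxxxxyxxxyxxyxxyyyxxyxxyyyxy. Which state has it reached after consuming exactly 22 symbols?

q6

Trace: q3 -x-> q4 -x-> q6 -x-> q5 -x-> q2 -x-> q6 -y-> q0 -x-> q6 -x-> q5 -x-> q2 -y-> q6 -x-> q5 -x-> q2 -y-> q6 -x-> q5 -x-> q2 -y-> q6 -y-> q0 -y-> q2 -x-> q6 -x-> q5 -y-> q0 -x-> q6
After 22 symbols: q6.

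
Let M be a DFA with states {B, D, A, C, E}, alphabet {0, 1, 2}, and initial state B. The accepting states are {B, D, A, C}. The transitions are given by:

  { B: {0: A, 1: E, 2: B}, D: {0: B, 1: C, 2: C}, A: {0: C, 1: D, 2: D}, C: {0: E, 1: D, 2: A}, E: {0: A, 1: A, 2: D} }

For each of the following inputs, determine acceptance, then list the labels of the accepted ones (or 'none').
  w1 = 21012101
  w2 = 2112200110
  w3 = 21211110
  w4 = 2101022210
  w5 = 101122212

w3, w4, w5

w1: B → B → E → A → D → C → D → B → E  → end E, rejected
w2: B → B → E → A → D → C → E → A → D → C → E  → end E, rejected
w3: B → B → E → D → C → D → C → D → B  → end B, accepted
w4: B → B → E → A → D → B → B → B → B → E → A  → end A, accepted
w5: B → E → A → D → C → A → D → C → D → C  → end C, accepted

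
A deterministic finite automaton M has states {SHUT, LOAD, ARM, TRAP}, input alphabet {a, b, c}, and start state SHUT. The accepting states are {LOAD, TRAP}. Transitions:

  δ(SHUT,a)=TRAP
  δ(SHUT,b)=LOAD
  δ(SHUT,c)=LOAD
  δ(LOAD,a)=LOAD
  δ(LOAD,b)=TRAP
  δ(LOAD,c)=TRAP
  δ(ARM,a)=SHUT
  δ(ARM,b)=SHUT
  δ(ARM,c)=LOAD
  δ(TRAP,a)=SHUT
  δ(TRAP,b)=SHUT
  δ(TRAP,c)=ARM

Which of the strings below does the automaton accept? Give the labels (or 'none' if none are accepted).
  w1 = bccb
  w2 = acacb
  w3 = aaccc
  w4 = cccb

w1: Trace: SHUT -b-> LOAD -c-> TRAP -c-> ARM -b-> SHUT  → end SHUT, rejected
w2: Trace: SHUT -a-> TRAP -c-> ARM -a-> SHUT -c-> LOAD -b-> TRAP  → end TRAP, accepted
w3: Trace: SHUT -a-> TRAP -a-> SHUT -c-> LOAD -c-> TRAP -c-> ARM  → end ARM, rejected
w4: Trace: SHUT -c-> LOAD -c-> TRAP -c-> ARM -b-> SHUT  → end SHUT, rejected

w2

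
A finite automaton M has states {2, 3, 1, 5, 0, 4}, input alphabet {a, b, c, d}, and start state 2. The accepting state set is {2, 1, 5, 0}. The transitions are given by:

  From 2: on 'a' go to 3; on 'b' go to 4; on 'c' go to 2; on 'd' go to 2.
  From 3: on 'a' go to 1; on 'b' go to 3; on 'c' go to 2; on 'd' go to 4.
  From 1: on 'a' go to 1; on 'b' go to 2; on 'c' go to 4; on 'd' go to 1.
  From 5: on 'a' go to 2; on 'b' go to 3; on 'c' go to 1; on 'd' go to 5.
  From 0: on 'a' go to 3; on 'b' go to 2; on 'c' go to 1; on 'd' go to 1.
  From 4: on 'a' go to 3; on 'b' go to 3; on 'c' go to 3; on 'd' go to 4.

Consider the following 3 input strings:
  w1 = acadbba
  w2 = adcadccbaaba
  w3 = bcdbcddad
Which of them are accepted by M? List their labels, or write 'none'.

w1

w1:
  start at 2
  read 'a': 2 → 3
  read 'c': 3 → 2
  read 'a': 2 → 3
  read 'd': 3 → 4
  read 'b': 4 → 3
  read 'b': 3 → 3
  read 'a': 3 → 1
  end 1, accepted
w2:
  start at 2
  read 'a': 2 → 3
  read 'd': 3 → 4
  read 'c': 4 → 3
  read 'a': 3 → 1
  read 'd': 1 → 1
  read 'c': 1 → 4
  read 'c': 4 → 3
  read 'b': 3 → 3
  read 'a': 3 → 1
  read 'a': 1 → 1
  read 'b': 1 → 2
  read 'a': 2 → 3
  end 3, rejected
w3:
  start at 2
  read 'b': 2 → 4
  read 'c': 4 → 3
  read 'd': 3 → 4
  read 'b': 4 → 3
  read 'c': 3 → 2
  read 'd': 2 → 2
  read 'd': 2 → 2
  read 'a': 2 → 3
  read 'd': 3 → 4
  end 4, rejected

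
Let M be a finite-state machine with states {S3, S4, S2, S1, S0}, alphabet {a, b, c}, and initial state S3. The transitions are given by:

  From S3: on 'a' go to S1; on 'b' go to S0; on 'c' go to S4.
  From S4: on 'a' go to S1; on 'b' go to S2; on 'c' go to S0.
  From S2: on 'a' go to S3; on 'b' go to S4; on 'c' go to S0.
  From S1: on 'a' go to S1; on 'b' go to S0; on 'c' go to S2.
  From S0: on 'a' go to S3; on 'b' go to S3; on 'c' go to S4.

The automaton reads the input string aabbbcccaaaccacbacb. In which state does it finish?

S2

Trace: S3 -a-> S1 -a-> S1 -b-> S0 -b-> S3 -b-> S0 -c-> S4 -c-> S0 -c-> S4 -a-> S1 -a-> S1 -a-> S1 -c-> S2 -c-> S0 -a-> S3 -c-> S4 -b-> S2 -a-> S3 -c-> S4 -b-> S2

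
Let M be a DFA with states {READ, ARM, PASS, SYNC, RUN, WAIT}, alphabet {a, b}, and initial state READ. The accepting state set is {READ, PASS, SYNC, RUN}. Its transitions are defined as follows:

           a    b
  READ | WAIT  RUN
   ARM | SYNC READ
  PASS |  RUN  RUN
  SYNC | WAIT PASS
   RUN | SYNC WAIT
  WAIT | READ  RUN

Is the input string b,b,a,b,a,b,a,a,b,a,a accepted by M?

Trace: READ -b-> RUN -b-> WAIT -a-> READ -b-> RUN -a-> SYNC -b-> PASS -a-> RUN -a-> SYNC -b-> PASS -a-> RUN -a-> SYNC
End state SYNC is accepting.

Yes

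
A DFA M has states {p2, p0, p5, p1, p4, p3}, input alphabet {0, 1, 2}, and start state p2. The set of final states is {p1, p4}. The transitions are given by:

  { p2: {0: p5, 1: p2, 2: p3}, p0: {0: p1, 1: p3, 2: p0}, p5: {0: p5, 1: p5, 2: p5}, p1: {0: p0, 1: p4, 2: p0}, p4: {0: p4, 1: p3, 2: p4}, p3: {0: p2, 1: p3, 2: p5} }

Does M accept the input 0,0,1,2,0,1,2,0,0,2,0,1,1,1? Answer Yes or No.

start at p2
read '0': p2 → p5
read '0': p5 → p5
read '1': p5 → p5
read '2': p5 → p5
read '0': p5 → p5
read '1': p5 → p5
read '2': p5 → p5
read '0': p5 → p5
read '0': p5 → p5
read '2': p5 → p5
read '0': p5 → p5
read '1': p5 → p5
read '1': p5 → p5
read '1': p5 → p5
End state p5 is not accepting.

No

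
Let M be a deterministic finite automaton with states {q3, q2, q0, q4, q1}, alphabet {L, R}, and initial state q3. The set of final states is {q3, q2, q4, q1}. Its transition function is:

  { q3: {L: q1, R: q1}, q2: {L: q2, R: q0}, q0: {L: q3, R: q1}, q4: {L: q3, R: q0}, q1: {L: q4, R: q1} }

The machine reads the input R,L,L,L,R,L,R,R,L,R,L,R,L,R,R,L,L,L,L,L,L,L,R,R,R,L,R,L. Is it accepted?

Yes

q3 → q1 → q4 → q3 → q1 → q1 → q4 → q0 → q1 → q4 → q0 → q3 → q1 → q4 → q0 → q1 → q4 → q3 → q1 → q4 → q3 → q1 → q4 → q0 → q1 → q1 → q4 → q0 → q3
End state q3 is accepting.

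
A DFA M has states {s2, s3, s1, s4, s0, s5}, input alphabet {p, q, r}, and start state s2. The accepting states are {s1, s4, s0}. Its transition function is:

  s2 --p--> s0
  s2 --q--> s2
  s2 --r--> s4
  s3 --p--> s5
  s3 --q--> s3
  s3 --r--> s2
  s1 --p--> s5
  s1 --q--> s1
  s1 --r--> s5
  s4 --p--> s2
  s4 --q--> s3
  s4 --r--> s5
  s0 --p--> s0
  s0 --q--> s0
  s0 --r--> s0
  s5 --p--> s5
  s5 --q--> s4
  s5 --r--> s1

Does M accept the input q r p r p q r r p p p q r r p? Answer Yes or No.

No

s2 → s2 → s4 → s2 → s4 → s2 → s2 → s4 → s5 → s5 → s5 → s5 → s4 → s5 → s1 → s5
End state s5 is not accepting.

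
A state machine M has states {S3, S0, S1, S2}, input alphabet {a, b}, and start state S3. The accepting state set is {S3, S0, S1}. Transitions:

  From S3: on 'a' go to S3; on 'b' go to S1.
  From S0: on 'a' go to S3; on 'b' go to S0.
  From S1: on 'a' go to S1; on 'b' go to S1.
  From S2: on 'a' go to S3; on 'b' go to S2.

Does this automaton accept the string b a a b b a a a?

Yes

S3 → S1 → S1 → S1 → S1 → S1 → S1 → S1 → S1
End state S1 is accepting.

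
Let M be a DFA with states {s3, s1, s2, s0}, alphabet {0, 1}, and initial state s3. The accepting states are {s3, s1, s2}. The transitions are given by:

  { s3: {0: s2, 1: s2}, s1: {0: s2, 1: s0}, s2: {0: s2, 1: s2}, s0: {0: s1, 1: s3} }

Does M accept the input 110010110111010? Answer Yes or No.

start at s3
read '1': s3 → s2
read '1': s2 → s2
read '0': s2 → s2
read '0': s2 → s2
read '1': s2 → s2
read '0': s2 → s2
read '1': s2 → s2
read '1': s2 → s2
read '0': s2 → s2
read '1': s2 → s2
read '1': s2 → s2
read '1': s2 → s2
read '0': s2 → s2
read '1': s2 → s2
read '0': s2 → s2
End state s2 is accepting.

Yes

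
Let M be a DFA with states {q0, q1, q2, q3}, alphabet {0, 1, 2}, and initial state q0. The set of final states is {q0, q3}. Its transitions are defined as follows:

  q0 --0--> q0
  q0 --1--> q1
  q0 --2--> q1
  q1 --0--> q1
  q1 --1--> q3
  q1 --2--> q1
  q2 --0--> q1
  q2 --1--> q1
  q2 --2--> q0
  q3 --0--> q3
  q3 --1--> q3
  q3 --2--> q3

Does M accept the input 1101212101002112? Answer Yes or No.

start at q0
read '1': q0 → q1
read '1': q1 → q3
read '0': q3 → q3
read '1': q3 → q3
read '2': q3 → q3
read '1': q3 → q3
read '2': q3 → q3
read '1': q3 → q3
read '0': q3 → q3
read '1': q3 → q3
read '0': q3 → q3
read '0': q3 → q3
read '2': q3 → q3
read '1': q3 → q3
read '1': q3 → q3
read '2': q3 → q3
End state q3 is accepting.

Yes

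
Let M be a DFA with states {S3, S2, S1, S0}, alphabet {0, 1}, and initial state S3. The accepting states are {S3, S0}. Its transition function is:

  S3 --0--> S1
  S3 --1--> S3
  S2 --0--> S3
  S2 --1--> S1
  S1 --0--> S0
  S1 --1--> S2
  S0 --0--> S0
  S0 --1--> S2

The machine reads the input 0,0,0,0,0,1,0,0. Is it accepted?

No

Trace: S3 -0-> S1 -0-> S0 -0-> S0 -0-> S0 -0-> S0 -1-> S2 -0-> S3 -0-> S1
End state S1 is not accepting.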